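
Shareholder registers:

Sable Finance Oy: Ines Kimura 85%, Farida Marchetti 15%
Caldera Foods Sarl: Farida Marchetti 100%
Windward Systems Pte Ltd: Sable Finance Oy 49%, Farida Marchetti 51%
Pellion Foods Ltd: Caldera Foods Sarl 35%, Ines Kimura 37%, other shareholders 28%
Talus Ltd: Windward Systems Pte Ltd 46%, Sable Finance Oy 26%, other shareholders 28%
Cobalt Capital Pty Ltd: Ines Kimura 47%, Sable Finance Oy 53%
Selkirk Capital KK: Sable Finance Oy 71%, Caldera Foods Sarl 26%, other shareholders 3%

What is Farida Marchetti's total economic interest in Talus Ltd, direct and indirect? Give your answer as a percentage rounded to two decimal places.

30.74%

Farida reaches Talus along 3 paths.
Via Sable → Windward: 15% × 49% × 46% = 3.381%.
Via Windward: 51% × 46% = 23.46%.
Via Sable: 15% × 26% = 3.9%.
Total: 3.381% + 23.46% + 3.9% = 30.741%.
Rounded: 30.74%.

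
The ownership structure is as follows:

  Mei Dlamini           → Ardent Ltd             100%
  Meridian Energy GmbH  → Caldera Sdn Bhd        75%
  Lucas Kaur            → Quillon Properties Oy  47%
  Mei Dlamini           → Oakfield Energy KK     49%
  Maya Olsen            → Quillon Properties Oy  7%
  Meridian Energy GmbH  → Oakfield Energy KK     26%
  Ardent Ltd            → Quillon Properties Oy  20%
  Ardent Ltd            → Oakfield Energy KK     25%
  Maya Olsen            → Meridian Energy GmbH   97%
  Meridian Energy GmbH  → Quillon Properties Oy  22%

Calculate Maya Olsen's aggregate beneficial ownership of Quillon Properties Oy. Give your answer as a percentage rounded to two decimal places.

28.34%

Maya reaches Quillon along 2 paths.
Direct stake: 7% = 7%.
Via Meridian: 97% × 22% = 21.34%.
Total: 7% + 21.34% = 28.34%.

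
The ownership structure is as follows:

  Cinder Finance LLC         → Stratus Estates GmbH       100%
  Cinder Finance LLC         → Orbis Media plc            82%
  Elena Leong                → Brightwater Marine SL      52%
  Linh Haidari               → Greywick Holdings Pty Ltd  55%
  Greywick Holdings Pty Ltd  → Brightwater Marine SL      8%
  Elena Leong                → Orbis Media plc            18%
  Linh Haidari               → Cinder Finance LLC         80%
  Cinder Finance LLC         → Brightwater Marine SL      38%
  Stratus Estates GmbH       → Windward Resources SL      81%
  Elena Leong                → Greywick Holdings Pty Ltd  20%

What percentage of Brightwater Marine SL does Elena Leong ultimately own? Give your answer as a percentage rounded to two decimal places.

53.60%

Elena reaches Brightwater along 2 paths.
Direct stake: 52% = 52%.
Via Greywick: 20% × 8% = 1.6%.
Total: 52% + 1.6% = 53.6%.
Rounded: 53.60%.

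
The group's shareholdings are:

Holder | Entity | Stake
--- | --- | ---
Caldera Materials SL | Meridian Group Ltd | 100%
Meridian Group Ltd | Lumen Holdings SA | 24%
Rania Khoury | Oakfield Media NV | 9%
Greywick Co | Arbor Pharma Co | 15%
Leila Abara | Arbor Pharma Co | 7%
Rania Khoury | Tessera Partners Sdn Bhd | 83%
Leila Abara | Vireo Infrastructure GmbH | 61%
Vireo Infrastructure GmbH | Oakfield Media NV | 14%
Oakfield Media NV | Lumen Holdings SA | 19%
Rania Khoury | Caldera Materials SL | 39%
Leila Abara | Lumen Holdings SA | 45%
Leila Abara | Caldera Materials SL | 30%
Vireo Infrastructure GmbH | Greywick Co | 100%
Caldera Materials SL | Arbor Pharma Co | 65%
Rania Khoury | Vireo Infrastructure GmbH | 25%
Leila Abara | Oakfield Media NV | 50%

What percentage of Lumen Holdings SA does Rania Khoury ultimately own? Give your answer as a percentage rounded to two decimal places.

11.74%

Rania reaches Lumen along 3 paths.
Via Vireo → Oakfield: 25% × 14% × 19% = 0.665%.
Via Oakfield: 9% × 19% = 1.71%.
Via Caldera → Meridian: 39% × 100% × 24% = 9.36%.
Total: 0.665% + 1.71% + 9.36% = 11.735%.
Rounded: 11.74%.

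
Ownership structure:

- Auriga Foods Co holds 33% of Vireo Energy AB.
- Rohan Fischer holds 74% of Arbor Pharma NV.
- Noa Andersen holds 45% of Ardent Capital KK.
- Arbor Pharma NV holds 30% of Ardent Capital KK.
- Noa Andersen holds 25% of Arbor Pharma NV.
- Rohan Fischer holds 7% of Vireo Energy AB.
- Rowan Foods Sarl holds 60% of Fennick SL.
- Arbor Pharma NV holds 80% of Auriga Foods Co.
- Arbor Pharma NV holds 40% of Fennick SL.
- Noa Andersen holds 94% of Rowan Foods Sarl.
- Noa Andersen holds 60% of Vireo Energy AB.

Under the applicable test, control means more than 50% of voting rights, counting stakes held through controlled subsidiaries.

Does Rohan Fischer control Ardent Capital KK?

Rohan holds 74% of Arbor, so Rohan controls Arbor.
Arbor holds 80% of Auriga, so Rohan controls Auriga.
In Ardent, Rohan's side holds only 30%, not > 50%.
So Rohan does not control Ardent.

No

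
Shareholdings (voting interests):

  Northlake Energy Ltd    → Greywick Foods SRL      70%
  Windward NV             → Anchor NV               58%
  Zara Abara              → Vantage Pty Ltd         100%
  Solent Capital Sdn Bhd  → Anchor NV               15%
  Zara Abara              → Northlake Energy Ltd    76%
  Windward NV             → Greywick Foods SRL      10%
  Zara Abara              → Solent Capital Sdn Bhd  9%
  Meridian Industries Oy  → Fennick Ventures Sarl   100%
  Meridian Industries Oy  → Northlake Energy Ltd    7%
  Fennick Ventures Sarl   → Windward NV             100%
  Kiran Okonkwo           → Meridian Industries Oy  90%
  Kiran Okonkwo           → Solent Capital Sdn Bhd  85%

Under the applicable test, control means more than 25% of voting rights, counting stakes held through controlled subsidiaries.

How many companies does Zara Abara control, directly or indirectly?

3

Zara holds 100% of Vantage, so Zara controls Vantage.
Zara holds 76% of Northlake, so Zara controls Northlake.
Northlake holds 70% of Greywick, so Zara controls Greywick.
No other company's threshold is met.
Zara controls 3 companies.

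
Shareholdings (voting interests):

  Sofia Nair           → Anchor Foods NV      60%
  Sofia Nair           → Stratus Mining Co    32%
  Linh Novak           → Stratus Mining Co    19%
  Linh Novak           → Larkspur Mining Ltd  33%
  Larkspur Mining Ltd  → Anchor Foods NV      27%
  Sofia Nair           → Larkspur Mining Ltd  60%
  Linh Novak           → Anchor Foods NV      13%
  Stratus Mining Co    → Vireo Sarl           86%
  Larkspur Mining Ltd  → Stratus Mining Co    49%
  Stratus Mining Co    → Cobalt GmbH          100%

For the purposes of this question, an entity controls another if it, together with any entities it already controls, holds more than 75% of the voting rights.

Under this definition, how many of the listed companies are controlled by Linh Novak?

Linh's largest direct stake is 33% in Larkspur, which does not meet the threshold.
Linh controls 0 companies.

0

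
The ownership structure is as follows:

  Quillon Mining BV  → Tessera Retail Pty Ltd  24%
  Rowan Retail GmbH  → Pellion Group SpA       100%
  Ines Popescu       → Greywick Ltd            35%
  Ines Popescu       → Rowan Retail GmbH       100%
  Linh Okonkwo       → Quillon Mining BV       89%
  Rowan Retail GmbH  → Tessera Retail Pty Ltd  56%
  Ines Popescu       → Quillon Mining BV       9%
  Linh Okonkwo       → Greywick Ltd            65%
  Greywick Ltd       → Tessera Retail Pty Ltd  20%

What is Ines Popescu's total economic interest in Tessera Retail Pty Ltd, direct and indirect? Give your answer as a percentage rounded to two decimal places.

65.16%

Ines reaches Tessera along 3 paths.
Via Rowan: 100% × 56% = 56%.
Via Greywick: 35% × 20% = 7%.
Via Quillon: 9% × 24% = 2.16%.
Total: 56% + 7% + 2.16% = 65.16%.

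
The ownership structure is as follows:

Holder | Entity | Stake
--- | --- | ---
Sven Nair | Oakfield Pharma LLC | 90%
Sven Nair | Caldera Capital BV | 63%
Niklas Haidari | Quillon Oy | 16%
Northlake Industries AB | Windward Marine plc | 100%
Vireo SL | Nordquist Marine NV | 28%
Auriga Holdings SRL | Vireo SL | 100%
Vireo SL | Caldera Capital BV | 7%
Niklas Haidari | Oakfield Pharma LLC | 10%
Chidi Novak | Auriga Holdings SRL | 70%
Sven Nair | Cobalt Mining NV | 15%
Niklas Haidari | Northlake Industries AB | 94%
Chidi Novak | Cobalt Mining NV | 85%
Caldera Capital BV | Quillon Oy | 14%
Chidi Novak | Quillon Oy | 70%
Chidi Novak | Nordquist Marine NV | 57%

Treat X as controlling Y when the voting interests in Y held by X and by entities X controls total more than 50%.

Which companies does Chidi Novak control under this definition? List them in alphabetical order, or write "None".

Chidi holds 70% of Auriga, so Chidi controls Auriga.
Auriga holds 100% of Vireo, so Chidi controls Vireo.
Chidi holds 85% of Cobalt, so Chidi controls Cobalt.
Chidi and Vireo together hold 57% + 28% = 85% of Nordquist, so Chidi controls Nordquist.
Chidi holds 70% of Quillon, so Chidi controls Quillon.
No other company's threshold is met.

Auriga Holdings SRL, Cobalt Mining NV, Nordquist Marine NV, Quillon Oy, Vireo SL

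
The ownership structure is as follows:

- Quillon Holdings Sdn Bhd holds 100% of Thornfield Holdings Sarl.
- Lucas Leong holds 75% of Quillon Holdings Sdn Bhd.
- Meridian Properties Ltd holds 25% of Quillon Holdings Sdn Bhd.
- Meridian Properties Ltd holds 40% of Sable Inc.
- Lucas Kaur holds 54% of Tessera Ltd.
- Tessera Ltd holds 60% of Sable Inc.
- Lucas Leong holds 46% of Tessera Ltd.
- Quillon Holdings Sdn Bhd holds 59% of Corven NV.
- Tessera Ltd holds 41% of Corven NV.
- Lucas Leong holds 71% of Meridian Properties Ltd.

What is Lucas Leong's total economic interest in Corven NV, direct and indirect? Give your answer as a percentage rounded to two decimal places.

73.58%

Lucas Leong reaches Corven along 3 paths.
Via Quillon: 75% × 59% = 44.25%.
Via Meridian → Quillon: 71% × 25% × 59% = 10.4725%.
Via Tessera: 46% × 41% = 18.86%.
Total: 44.25% + 10.4725% + 18.86% = 73.5825%.
Rounded: 73.58%.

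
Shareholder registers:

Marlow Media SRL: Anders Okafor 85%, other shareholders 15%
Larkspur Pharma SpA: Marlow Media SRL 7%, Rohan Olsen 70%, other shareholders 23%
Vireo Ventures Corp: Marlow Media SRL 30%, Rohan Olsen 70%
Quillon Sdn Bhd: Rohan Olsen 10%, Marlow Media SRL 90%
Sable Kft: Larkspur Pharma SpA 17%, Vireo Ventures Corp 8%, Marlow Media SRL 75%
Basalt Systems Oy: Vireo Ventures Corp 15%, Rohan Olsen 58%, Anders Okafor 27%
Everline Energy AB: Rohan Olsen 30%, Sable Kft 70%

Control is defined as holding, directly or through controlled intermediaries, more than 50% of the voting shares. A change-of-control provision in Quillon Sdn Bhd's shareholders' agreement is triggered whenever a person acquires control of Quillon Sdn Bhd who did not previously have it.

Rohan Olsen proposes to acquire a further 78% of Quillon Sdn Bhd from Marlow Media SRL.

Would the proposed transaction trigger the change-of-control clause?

The purchase adds only to Rohan's holdings (Marlow's stake shrinks), so Rohan is the only person who could newly come to control Quillon.
Rohan holds 70% of Larkspur, so Rohan controls Larkspur.
Rohan holds 70% of Vireo, so Rohan controls Vireo.
Vireo and Rohan together hold 15% + 58% = 73% of Basalt, so Rohan controls Basalt.
In Quillon, Rohan's side holds only 10%, not > 50%.
So before the transaction, Rohan does not control Quillon.
After the purchase, Rohan's direct stake in Quillon rises to 10% + 78% = 88%, and Marlow's stake falls to 12%.
Rohan holds 88% of Quillon, so Rohan controls Quillon.
Rohan did not control Quillon before and does after, so the clause is triggered.

Yes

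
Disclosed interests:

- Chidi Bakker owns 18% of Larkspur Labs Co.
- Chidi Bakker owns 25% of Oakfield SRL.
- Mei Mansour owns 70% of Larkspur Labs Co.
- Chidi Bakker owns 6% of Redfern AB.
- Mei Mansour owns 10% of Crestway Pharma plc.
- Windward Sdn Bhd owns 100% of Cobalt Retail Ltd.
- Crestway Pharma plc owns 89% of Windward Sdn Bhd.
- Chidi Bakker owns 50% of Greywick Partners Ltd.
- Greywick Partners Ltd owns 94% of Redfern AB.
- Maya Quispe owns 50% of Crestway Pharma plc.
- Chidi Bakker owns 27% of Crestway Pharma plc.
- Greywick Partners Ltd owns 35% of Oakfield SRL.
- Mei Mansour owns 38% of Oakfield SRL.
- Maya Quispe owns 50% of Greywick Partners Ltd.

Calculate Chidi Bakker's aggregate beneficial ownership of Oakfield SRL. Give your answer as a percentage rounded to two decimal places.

Chidi reaches Oakfield along 2 paths.
Via Greywick: 50% × 35% = 17.5%.
Direct stake: 25% = 25%.
Total: 17.5% + 25% = 42.5%.
Rounded: 42.50%.

42.50%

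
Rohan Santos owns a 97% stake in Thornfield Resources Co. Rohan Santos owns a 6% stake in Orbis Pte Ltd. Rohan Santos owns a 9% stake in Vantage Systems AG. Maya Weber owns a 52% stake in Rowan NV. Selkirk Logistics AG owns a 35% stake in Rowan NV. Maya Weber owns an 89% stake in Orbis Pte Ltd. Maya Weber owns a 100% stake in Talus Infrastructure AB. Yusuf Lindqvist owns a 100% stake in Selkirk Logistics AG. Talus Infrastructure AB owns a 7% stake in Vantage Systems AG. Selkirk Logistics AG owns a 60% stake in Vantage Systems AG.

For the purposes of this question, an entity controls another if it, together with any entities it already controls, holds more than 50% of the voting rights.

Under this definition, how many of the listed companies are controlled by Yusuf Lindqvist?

Yusuf holds 100% of Selkirk, so Yusuf controls Selkirk.
Selkirk holds 60% of Vantage, so Yusuf controls Vantage.
No other company's threshold is met.
Yusuf controls 2 companies.

2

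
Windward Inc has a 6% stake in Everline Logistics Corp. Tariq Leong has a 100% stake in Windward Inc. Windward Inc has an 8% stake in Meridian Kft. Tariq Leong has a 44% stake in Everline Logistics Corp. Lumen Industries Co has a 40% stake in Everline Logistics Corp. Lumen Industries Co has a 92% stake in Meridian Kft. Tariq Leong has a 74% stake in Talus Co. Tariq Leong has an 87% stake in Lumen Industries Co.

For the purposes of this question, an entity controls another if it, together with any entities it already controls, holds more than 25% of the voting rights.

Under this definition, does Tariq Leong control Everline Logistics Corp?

Yes

Tariq holds 87% of Lumen, so Tariq controls Lumen.
Tariq holds 100% of Windward, so Tariq controls Windward.
Lumen and Tariq and Windward together hold 40% + 44% + 6% = 90% of Everline, so Tariq controls Everline.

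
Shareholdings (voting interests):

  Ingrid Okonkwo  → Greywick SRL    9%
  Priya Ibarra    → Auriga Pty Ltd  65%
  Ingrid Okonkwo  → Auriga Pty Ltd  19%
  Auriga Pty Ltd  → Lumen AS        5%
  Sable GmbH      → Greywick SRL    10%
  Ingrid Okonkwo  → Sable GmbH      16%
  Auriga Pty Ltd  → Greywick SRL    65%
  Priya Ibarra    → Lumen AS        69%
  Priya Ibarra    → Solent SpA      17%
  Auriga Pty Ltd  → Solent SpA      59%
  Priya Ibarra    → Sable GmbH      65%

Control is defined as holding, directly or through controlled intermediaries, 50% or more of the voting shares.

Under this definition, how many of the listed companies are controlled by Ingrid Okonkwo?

Ingrid's largest direct stake is 19% in Auriga, which does not meet the threshold.
Ingrid controls 0 companies.

0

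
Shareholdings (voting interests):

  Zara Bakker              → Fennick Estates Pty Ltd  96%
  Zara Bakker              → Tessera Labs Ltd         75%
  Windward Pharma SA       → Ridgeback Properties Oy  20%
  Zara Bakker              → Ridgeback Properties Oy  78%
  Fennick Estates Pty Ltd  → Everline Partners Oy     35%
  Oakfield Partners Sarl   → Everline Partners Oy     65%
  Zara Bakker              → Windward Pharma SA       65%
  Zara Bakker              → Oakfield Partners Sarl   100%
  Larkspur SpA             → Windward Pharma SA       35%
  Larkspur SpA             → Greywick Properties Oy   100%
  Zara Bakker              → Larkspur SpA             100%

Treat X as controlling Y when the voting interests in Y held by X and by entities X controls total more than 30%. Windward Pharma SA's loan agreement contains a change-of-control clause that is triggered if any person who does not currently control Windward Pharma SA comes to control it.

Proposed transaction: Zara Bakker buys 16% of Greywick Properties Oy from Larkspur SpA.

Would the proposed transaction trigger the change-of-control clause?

No

The purchase adds only to Zara's holdings (Larkspur's stake shrinks), so Zara is the only person who could newly come to control Windward.
Zara holds 100% of Larkspur, so Zara controls Larkspur.
Larkspur and Zara together hold 35% + 65% = 100% of Windward, so Zara controls Windward.
So Zara already controls Windward before the transaction.
After the purchase, Zara holds 16% of Greywick directly, and Larkspur's stake falls to 84%.
Zara controlled Windward already, so this is not a new person acquiring control; every other person's position is unchanged or reduced.
No new person acquires control, so the clause is not triggered.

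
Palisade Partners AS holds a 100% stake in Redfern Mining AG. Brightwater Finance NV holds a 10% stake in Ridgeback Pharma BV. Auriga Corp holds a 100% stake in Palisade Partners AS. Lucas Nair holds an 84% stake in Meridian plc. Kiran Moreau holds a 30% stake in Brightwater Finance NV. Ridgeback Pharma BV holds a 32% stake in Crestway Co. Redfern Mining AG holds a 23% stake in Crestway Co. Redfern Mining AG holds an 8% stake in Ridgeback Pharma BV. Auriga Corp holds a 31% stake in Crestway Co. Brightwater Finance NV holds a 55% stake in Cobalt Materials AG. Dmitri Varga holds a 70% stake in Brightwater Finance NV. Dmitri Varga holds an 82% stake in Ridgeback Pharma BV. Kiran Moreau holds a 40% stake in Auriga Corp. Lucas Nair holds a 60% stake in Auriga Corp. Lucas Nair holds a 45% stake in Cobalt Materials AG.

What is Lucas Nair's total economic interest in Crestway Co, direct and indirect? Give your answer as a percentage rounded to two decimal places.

33.94%

Lucas reaches Crestway along 3 paths.
Via Auriga: 60% × 31% = 18.6%.
Via Auriga → Palisade → Redfern → Ridgeback: 60% × 100% × 100% × 8% × 32% = 1.536%.
Via Auriga → Palisade → Redfern: 60% × 100% × 100% × 23% = 13.8%.
Total: 18.6% + 1.536% + 13.8% = 33.936%.
Rounded: 33.94%.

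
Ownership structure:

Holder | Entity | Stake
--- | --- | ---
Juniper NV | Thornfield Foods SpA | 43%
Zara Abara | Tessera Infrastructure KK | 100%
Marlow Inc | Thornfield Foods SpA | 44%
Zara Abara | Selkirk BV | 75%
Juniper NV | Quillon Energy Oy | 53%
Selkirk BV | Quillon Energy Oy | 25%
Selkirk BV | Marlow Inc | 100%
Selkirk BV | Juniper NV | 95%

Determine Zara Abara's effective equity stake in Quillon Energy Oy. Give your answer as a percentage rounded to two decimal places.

Zara reaches Quillon along 2 paths.
Via Selkirk → Juniper: 75% × 95% × 53% = 37.7625%.
Via Selkirk: 75% × 25% = 18.75%.
Total: 37.7625% + 18.75% = 56.5125%.
Rounded: 56.51%.

56.51%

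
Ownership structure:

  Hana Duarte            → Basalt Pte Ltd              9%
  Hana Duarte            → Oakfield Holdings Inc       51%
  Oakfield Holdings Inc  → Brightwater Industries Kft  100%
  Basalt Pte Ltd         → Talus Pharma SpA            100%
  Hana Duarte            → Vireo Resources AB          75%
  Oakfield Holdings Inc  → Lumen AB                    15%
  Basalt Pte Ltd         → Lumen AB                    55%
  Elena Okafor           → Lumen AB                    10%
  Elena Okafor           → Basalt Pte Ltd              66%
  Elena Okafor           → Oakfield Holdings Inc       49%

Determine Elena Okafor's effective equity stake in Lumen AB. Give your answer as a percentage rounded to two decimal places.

53.65%

Elena reaches Lumen along 3 paths.
Direct stake: 10% = 10%.
Via Oakfield: 49% × 15% = 7.35%.
Via Basalt: 66% × 55% = 36.3%.
Total: 10% + 7.35% + 36.3% = 53.65%.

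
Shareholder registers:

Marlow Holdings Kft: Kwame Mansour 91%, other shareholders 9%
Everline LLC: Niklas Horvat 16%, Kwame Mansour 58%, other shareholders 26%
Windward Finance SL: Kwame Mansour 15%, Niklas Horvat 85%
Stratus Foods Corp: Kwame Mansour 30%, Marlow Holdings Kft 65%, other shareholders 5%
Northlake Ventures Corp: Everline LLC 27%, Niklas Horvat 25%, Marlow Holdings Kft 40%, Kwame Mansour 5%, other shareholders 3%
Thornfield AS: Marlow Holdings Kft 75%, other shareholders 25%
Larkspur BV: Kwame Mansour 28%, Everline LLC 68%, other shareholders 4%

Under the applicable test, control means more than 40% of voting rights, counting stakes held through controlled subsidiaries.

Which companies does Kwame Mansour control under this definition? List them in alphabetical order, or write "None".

Everline LLC, Larkspur BV, Marlow Holdings Kft, Northlake Ventures Corp, Stratus Foods Corp, Thornfield AS

Kwame holds 91% of Marlow, so Kwame controls Marlow.
Kwame holds 58% of Everline, so Kwame controls Everline.
Kwame and Marlow together hold 30% + 65% = 95% of Stratus, so Kwame controls Stratus.
Everline and Marlow and Kwame together hold 27% + 40% + 5% = 72% of Northlake, so Kwame controls Northlake.
Marlow holds 75% of Thornfield, so Kwame controls Thornfield.
Kwame and Everline together hold 28% + 68% = 96% of Larkspur, so Kwame controls Larkspur.
No other company's threshold is met.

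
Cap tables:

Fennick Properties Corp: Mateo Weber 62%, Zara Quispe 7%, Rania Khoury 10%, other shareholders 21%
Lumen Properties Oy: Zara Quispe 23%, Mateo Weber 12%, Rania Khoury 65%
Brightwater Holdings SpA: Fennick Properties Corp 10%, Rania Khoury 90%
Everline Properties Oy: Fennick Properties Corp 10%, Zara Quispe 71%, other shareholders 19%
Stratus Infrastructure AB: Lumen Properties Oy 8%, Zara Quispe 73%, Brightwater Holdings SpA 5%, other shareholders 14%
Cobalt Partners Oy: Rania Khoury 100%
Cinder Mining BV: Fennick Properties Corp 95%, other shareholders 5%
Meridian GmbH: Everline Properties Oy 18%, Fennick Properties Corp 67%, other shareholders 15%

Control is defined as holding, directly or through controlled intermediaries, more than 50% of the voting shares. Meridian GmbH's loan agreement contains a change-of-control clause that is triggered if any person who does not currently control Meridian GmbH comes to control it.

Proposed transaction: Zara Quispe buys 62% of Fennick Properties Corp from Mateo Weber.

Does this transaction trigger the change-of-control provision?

Yes

The purchase adds only to Zara's holdings (Mateo's stake shrinks), so Zara is the only person who could newly come to control Meridian.
Zara holds 71% of Everline, so Zara controls Everline.
Zara holds 73% of Stratus, so Zara controls Stratus.
In Meridian, Zara's side holds only 18%, not > 50%.
So before the transaction, Zara does not control Meridian.
After the purchase, Zara's direct stake in Fennick rises to 7% + 62% = 69%, and Mateo's stake falls to 0%.
Zara holds 69% of Fennick, so Zara controls Fennick.
Fennick and Zara together hold 10% + 71% = 81% of Everline, so Zara controls Everline.
Everline and Fennick together hold 18% + 67% = 85% of Meridian, so Zara controls Meridian.
Zara did not control Meridian before and does after, so the clause is triggered.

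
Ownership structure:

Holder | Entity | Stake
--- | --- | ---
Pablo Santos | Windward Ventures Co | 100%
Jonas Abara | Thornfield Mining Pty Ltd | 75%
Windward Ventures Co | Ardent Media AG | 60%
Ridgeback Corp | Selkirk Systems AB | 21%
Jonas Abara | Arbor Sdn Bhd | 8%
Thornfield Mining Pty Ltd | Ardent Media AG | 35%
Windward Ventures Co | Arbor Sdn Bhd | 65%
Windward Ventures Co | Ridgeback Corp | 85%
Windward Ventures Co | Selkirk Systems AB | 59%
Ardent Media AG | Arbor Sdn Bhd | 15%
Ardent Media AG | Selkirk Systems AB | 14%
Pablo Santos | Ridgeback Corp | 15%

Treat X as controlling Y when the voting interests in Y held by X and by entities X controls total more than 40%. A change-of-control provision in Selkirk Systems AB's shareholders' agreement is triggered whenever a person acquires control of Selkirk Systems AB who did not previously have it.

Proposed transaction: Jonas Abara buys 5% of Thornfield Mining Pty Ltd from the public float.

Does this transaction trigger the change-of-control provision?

No

The purchase changes only Jonas's holdings, so Jonas is the only person who could newly come to control Selkirk.
Jonas holds 75% of Thornfield, so Jonas controls Thornfield.
Neither Jonas nor any entity Jonas controls holds any voting interest in Selkirk.
So before the transaction, Jonas does not control Selkirk.
After the purchase, Jonas's direct stake in Thornfield rises to 75% + 5% = 80%.
Jonas holds 80% of Thornfield, so Jonas controls Thornfield.
After the transaction, neither Jonas nor any entity Jonas controls holds a voting interest in Selkirk, so Jonas still does not control it.
No new person acquires control, so the clause is not triggered.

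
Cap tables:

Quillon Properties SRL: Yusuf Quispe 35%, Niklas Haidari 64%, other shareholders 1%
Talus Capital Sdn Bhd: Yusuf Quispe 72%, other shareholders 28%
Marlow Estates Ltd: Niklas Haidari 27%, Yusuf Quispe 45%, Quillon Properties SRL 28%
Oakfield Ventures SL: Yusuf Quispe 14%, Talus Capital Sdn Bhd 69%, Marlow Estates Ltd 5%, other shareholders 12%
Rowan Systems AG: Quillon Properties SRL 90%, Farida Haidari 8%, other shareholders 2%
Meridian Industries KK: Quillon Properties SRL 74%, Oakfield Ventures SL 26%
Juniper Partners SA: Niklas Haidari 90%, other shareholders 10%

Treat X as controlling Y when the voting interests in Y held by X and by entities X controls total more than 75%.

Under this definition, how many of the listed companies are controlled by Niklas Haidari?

1

Niklas holds 90% of Juniper, so Niklas controls Juniper.
No other company's threshold is met.
Niklas controls 1 company.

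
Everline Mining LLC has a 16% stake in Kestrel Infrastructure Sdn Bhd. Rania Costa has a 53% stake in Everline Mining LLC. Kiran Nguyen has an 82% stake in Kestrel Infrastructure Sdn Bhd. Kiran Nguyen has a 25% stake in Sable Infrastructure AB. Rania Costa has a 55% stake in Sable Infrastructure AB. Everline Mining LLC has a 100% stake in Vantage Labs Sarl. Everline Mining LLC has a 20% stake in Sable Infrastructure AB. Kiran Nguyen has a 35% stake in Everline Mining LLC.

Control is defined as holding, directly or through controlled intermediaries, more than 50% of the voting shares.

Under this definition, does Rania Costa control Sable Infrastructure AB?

Rania holds 53% of Everline, so Rania controls Everline.
Everline and Rania together hold 20% + 55% = 75% of Sable, so Rania controls Sable.

Yes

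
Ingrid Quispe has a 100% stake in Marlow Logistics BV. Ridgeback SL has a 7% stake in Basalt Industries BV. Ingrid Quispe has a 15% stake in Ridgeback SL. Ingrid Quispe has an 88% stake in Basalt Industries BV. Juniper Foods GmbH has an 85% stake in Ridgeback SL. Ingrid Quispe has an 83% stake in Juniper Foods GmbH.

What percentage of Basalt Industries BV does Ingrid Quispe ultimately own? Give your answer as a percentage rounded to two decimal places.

Ingrid reaches Basalt along 3 paths.
Direct stake: 88% = 88%.
Via Ridgeback: 15% × 7% = 1.05%.
Via Juniper → Ridgeback: 83% × 85% × 7% = 4.9385%.
Total: 88% + 1.05% + 4.9385% = 93.9885%.
Rounded: 93.99%.

93.99%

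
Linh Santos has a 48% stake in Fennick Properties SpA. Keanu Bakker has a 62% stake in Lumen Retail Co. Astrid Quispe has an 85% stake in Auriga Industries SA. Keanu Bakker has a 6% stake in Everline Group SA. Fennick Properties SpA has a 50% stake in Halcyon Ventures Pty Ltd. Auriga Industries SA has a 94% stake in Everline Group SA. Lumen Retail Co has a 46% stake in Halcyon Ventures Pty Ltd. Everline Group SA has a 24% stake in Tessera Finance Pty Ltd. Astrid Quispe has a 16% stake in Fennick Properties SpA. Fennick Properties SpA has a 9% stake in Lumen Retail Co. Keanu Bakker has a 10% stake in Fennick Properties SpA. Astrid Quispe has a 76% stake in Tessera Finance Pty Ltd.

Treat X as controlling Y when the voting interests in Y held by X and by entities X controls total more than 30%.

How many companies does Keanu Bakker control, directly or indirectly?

2

Keanu holds 62% of Lumen, so Keanu controls Lumen.
Lumen holds 46% of Halcyon, so Keanu controls Halcyon.
No other company's threshold is met.
Keanu controls 2 companies.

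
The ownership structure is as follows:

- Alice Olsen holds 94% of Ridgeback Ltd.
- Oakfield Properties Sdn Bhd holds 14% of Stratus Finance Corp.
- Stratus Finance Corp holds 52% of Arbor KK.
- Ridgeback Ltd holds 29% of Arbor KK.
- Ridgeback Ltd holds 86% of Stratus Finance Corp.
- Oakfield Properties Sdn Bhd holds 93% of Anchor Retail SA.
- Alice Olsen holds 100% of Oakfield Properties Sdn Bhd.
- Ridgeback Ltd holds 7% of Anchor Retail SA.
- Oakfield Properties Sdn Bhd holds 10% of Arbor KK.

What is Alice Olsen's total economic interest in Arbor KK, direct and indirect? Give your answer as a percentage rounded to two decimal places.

Alice reaches Arbor along 4 paths.
Via Oakfield → Stratus: 100% × 14% × 52% = 7.28%.
Via Ridgeback → Stratus: 94% × 86% × 52% = 42.0368%.
Via Ridgeback: 94% × 29% = 27.26%.
Via Oakfield: 100% × 10% = 10%.
Total: 7.28% + 42.0368% + 27.26% + 10% = 86.5768%.
Rounded: 86.58%.

86.58%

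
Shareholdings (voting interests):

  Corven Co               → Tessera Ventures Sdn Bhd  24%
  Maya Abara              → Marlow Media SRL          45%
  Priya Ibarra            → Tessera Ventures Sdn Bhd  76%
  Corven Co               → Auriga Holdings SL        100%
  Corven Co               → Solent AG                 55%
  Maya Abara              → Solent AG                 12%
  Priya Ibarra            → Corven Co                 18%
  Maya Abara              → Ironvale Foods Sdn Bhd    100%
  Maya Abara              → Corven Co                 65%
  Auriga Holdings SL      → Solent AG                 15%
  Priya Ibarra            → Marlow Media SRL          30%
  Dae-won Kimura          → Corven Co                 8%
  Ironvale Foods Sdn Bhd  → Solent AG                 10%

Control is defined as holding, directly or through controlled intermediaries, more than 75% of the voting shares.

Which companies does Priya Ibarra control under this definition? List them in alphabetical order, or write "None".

Priya holds 76% of Tessera, so Priya controls Tessera.
No other company's threshold is met.

Tessera Ventures Sdn Bhd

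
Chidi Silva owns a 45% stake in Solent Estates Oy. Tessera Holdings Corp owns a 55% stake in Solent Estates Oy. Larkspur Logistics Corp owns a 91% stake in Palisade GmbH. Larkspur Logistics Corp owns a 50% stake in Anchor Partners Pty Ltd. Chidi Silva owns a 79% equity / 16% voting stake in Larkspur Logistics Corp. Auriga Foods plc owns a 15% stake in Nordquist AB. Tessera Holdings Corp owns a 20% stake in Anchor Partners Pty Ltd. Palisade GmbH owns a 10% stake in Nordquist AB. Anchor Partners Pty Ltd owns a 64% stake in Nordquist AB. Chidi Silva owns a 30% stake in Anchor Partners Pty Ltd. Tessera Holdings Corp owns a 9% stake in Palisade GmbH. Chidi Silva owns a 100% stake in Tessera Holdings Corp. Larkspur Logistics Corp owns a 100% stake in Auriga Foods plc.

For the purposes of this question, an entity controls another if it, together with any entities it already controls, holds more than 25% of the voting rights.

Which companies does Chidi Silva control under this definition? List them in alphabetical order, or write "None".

Chidi holds 100% of Tessera, so Chidi controls Tessera.
Tessera and Chidi together hold 20% + 30% = 50% of Anchor, so Chidi controls Anchor.
Anchor holds 64% of Nordquist, so Chidi controls Nordquist.
Chidi and Tessera together hold 45% + 55% = 100% of Solent, so Chidi controls Solent.
No other company's threshold is met.

Anchor Partners Pty Ltd, Nordquist AB, Solent Estates Oy, Tessera Holdings Corp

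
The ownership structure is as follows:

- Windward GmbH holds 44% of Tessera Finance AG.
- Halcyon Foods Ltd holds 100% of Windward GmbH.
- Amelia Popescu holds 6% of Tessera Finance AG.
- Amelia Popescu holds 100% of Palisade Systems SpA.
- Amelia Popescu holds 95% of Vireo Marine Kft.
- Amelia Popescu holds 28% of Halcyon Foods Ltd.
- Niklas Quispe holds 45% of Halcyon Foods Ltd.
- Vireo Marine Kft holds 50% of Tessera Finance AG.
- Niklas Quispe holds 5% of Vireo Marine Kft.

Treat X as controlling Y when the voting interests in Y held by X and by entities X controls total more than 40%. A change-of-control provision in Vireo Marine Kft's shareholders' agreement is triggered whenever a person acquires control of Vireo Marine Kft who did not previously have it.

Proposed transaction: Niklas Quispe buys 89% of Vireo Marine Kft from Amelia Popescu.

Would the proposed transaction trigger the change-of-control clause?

Yes

The purchase adds only to Niklas's holdings (Amelia's stake shrinks), so Niklas is the only person who could newly come to control Vireo.
Niklas holds 45% of Halcyon, so Niklas controls Halcyon.
Halcyon holds 100% of Windward, so Niklas controls Windward.
Windward holds 44% of Tessera, so Niklas controls Tessera.
In Vireo, Niklas's side holds only 5%, not > 40%.
So before the transaction, Niklas does not control Vireo.
After the purchase, Niklas's direct stake in Vireo rises to 5% + 89% = 94%, and Amelia's stake falls to 6%.
Niklas holds 94% of Vireo, so Niklas controls Vireo.
Niklas did not control Vireo before and does after, so the clause is triggered.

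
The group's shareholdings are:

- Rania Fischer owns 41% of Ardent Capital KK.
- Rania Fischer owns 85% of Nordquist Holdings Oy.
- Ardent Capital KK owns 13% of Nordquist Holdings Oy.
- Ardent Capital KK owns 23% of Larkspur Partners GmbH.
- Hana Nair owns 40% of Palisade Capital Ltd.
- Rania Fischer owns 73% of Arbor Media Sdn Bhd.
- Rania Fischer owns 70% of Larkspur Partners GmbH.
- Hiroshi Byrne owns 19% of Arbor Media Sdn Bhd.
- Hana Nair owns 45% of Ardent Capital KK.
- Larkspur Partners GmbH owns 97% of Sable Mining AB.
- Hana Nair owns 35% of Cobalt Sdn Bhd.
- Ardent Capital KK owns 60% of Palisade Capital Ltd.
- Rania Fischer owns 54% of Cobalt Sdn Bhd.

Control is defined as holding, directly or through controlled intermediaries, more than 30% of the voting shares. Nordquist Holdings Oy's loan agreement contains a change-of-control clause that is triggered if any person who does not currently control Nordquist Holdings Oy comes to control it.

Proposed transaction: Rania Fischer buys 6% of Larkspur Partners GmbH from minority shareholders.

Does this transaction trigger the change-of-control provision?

No

The purchase changes only Rania's holdings, so Rania is the only person who could newly come to control Nordquist.
Rania holds 41% of Ardent, so Rania controls Ardent.
Rania and Ardent together hold 85% + 13% = 98% of Nordquist, so Rania controls Nordquist.
So Rania already controls Nordquist before the transaction.
After the purchase, Rania's direct stake in Larkspur rises to 70% + 6% = 76%.
Rania controlled Nordquist already, so this is not a new person acquiring control; every other person's position is unchanged or reduced.
No new person acquires control, so the clause is not triggered.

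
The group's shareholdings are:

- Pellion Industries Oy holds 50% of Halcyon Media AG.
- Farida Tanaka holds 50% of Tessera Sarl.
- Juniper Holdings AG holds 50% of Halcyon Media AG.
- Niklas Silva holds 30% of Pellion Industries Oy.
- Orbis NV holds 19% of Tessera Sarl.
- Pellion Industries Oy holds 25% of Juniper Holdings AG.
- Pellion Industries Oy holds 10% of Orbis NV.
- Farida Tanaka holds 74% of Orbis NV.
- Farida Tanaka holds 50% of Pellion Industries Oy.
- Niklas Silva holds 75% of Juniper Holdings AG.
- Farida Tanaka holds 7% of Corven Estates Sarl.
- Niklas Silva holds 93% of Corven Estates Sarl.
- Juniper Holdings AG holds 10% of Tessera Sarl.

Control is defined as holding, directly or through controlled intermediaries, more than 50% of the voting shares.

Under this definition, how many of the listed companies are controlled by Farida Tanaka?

Farida holds 74% of Orbis, so Farida controls Orbis.
Orbis and Farida together hold 19% + 50% = 69% of Tessera, so Farida controls Tessera.
No other company's threshold is met.
Farida controls 2 companies.

2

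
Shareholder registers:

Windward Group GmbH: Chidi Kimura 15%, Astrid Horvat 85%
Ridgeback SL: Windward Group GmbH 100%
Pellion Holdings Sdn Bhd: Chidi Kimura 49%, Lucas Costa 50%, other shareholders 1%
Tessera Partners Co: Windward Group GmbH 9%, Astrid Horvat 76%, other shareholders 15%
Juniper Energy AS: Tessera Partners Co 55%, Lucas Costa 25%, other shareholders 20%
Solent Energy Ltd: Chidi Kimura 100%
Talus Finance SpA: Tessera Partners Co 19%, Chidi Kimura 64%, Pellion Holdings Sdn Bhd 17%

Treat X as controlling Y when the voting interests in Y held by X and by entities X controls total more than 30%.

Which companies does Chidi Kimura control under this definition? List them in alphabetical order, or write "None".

Chidi holds 49% of Pellion, so Chidi controls Pellion.
Chidi holds 100% of Solent, so Chidi controls Solent.
Chidi and Pellion together hold 64% + 17% = 81% of Talus, so Chidi controls Talus.
No other company's threshold is met.

Pellion Holdings Sdn Bhd, Solent Energy Ltd, Talus Finance SpA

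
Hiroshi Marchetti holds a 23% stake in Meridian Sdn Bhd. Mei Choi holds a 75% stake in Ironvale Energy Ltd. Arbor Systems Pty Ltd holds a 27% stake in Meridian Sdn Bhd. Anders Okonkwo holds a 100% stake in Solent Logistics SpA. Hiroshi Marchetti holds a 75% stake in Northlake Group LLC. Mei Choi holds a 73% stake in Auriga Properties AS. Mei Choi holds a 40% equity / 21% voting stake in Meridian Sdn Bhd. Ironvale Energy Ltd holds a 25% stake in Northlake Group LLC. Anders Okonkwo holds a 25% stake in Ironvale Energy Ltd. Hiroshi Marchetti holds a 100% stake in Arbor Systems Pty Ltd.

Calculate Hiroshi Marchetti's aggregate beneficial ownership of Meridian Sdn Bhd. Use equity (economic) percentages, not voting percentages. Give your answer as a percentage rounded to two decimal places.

Hiroshi reaches Meridian along 2 paths.
Direct stake: 23% = 23%.
Via Arbor: 100% × 27% = 27%.
Total: 23% + 27% = 50%.
Rounded: 50.00%.

50.00%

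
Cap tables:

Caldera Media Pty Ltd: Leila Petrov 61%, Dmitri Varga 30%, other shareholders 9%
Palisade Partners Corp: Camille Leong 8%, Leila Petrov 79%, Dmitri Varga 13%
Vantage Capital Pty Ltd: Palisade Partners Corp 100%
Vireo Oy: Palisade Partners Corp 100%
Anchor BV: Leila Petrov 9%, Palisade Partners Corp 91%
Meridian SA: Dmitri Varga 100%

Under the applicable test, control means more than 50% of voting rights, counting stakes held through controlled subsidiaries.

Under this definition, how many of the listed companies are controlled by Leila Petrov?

Leila holds 61% of Caldera, so Leila controls Caldera.
Leila holds 79% of Palisade, so Leila controls Palisade.
Palisade holds 100% of Vantage, so Leila controls Vantage.
Palisade holds 100% of Vireo, so Leila controls Vireo.
Leila and Palisade together hold 9% + 91% = 100% of Anchor, so Leila controls Anchor.
No other company's threshold is met.
Leila controls 5 companies.

5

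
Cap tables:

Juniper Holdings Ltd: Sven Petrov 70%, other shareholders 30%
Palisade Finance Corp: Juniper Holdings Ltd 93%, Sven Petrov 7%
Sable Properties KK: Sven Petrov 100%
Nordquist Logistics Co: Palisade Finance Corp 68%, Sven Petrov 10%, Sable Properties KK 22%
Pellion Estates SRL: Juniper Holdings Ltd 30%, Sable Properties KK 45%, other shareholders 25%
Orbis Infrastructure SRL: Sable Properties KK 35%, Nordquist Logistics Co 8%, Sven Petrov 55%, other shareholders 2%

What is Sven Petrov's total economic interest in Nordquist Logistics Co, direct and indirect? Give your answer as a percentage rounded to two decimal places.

81.03%

Sven reaches Nordquist along 4 paths.
Via Juniper → Palisade: 70% × 93% × 68% = 44.268%.
Via Palisade: 7% × 68% = 4.76%.
Direct stake: 10% = 10%.
Via Sable: 100% × 22% = 22%.
Total: 44.268% + 4.76% + 10% + 22% = 81.028%.
Rounded: 81.03%.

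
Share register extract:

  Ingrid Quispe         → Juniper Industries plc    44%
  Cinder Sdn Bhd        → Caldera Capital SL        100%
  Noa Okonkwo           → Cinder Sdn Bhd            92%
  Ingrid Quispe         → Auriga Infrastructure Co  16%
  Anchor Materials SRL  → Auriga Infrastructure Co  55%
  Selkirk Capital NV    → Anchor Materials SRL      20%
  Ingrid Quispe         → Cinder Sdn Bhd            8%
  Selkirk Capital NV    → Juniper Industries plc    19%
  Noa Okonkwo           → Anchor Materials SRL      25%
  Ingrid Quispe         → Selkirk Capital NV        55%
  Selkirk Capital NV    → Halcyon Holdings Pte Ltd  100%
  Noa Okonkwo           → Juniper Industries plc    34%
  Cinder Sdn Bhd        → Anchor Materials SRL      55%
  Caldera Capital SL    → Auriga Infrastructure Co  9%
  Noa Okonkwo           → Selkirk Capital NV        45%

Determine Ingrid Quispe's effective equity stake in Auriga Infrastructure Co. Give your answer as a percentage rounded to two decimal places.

25.19%

Ingrid reaches Auriga along 4 paths.
Via Cinder → Anchor: 8% × 55% × 55% = 2.42%.
Via Selkirk → Anchor: 55% × 20% × 55% = 6.05%.
Direct stake: 16% = 16%.
Via Cinder → Caldera: 8% × 100% × 9% = 0.72%.
Total: 2.42% + 6.05% + 16% + 0.72% = 25.19%.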